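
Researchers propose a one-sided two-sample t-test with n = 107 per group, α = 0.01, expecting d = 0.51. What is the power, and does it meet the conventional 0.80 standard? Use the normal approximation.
Power ≈ 0.92; the study is adequately powered (power ≥ 0.80)

Power calculation (two-sample t-test, normal approximation):
z_β = d · √(n/2) - z_α
z_β = 0.51 · √(107/2) - 2.326
z_β = 0.51 · 7.314 - 2.326
z_β = 1.404

Power = Φ(z_β) = Φ(1.404) ≈ 0.920

Effect size d = 0.51 is medium by Cohen's convention (0.2/0.5/0.8).

Threshold: power ≥ 0.80 is conventionally adequate.
Power ≈ 0.92 → the study is adequately powered (power ≥ 0.80).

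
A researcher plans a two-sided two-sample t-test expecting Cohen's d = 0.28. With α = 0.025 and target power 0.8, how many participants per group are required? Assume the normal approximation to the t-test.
n = 243 per group

Sample size formula (two-sample t-test, normal approximation):
n = 2 · ((z_{α/2} + z_β) / d)²

z_{α/2} = 2.241 (for α = 0.025, two-sided)
z_β = 0.842 (for power = 0.8)
d = 0.28

n = 2 · ((2.241 + 0.842) / 0.28)²
n = 2 · (11.011)²
n ≈ 242.48
Round up to the next whole number: n = 243 per group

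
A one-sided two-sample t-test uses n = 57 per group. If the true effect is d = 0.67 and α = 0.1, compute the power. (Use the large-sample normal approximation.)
Power ≈ 0.99

Power calculation (two-sample t-test, normal approximation):
z_β = d · √(n/2) - z_α
z_β = 0.67 · √(57/2) - 1.282
z_β = 0.67 · 5.339 - 1.282
z_β = 2.295

Power = Φ(z_β) = Φ(2.295) ≈ 0.989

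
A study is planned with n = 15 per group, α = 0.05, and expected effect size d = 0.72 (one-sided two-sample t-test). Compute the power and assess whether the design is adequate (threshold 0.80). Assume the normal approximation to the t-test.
Power ≈ 0.63; the study is underpowered (power < 0.80)

Power calculation (two-sample t-test, normal approximation):
z_β = d · √(n/2) - z_α
z_β = 0.72 · √(15/2) - 1.645
z_β = 0.72 · 2.739 - 1.645
z_β = 0.327

Power = Φ(z_β) = Φ(0.327) ≈ 0.628

Effect size d = 0.72 is medium by Cohen's convention (0.2/0.5/0.8).

Threshold: power ≥ 0.80 is conventionally adequate.
Power ≈ 0.63 → the study is underpowered (power < 0.80).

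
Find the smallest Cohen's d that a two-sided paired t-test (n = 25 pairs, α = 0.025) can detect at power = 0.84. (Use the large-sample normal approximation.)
d ≈ 0.65

Minimum detectable effect (paired t-test, normal approximation):
d = (z_{α/2} + z_β) / √n
d = (2.241 + 0.994) / √25
d = 3.236 / 5.000
d ≈ 0.65

By Cohen's convention (0.2 small / 0.5 medium / 0.8 large): medium effect.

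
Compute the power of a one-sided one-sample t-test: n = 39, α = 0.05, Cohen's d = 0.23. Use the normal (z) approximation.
Power ≈ 0.42

Power calculation (one-sample t-test, normal approximation):
z_β = d · √n - z_α
z_β = 0.23 · √39 - 1.645
z_β = 0.23 · 6.245 - 1.645
z_β = -0.209

Power = Φ(z_β) = Φ(-0.209) ≈ 0.417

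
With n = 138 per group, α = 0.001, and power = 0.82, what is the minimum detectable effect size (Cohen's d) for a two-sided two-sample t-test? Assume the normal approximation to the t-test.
d ≈ 0.51

Minimum detectable effect (two-sample t-test, normal approximation):
d = (z_{α/2} + z_β) / √(n/2)
d = (3.291 + 0.915) / √(138/2)
d = 4.206 / 8.307
d ≈ 0.51

By Cohen's convention (0.2 small / 0.5 medium / 0.8 large): medium effect.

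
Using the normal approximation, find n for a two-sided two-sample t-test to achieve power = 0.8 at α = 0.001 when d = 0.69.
n = 72 per group

Sample size formula (two-sample t-test, normal approximation):
n = 2 · ((z_{α/2} + z_β) / d)²

z_{α/2} = 3.291 (for α = 0.001, two-sided)
z_β = 0.842 (for power = 0.8)
d = 0.69

n = 2 · ((3.291 + 0.842) / 0.69)²
n = 2 · (5.990)²
n ≈ 71.76
Round up to the next whole number: n = 72 per group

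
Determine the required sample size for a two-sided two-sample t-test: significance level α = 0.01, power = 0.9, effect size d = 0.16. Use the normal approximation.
n = 1163 per group

Sample size formula (two-sample t-test, normal approximation):
n = 2 · ((z_{α/2} + z_β) / d)²

z_{α/2} = 2.576 (for α = 0.01, two-sided)
z_β = 1.282 (for power = 0.9)
d = 0.16

n = 2 · ((2.576 + 1.282) / 0.16)²
n = 2 · (24.113)²
n ≈ 1162.87
Round up to the next whole number: n = 1163 per group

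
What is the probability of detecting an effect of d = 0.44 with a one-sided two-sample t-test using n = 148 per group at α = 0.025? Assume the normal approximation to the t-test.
Power ≈ 0.97

Power calculation (two-sample t-test, normal approximation):
z_β = d · √(n/2) - z_α
z_β = 0.44 · √(148/2) - 1.960
z_β = 0.44 · 8.602 - 1.960
z_β = 1.825

Power = Φ(z_β) = Φ(1.825) ≈ 0.966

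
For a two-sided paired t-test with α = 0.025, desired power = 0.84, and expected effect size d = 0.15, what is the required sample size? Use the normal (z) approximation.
n = 466 pairs

Sample size formula (paired t-test, normal approximation):
n = ((z_{α/2} + z_β) / d)²

z_{α/2} = 2.241 (for α = 0.025, two-sided)
z_β = 0.994 (for power = 0.84)
d = 0.15

n = ((2.241 + 0.994) / 0.15)²
n = (21.567)²
n ≈ 465.14
Round up to the next whole number: n = 466 pairs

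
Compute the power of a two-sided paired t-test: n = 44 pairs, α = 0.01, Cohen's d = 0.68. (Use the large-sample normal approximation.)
Power ≈ 0.97

Power calculation (paired t-test, normal approximation):
z_β = d · √n - z_{α/2}
z_β = 0.68 · √44 - 2.576
z_β = 0.68 · 6.633 - 2.576
z_β = 1.935

Power = Φ(z_β) = Φ(1.935) ≈ 0.973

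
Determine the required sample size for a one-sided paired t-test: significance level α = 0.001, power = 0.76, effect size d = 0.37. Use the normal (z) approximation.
n = 106 pairs

Sample size formula (paired t-test, normal approximation):
n = ((z_α + z_β) / d)²

z_α = 3.090 (for α = 0.001, one-sided)
z_β = 0.706 (for power = 0.76)
d = 0.37

n = ((3.090 + 0.706) / 0.37)²
n = (10.259)²
n ≈ 105.25
Round up to the next whole number: n = 106 pairs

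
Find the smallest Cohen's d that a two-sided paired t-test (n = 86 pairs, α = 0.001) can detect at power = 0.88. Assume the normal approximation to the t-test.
d ≈ 0.48

Minimum detectable effect (paired t-test, normal approximation):
d = (z_{α/2} + z_β) / √n
d = (3.291 + 1.175) / √86
d = 4.466 / 9.274
d ≈ 0.48

By Cohen's convention (0.2 small / 0.5 medium / 0.8 large): small effect.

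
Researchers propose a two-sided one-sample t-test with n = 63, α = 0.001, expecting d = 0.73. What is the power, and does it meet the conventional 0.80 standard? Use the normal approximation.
Power ≈ 0.99; the study is adequately powered (power ≥ 0.80)

Power calculation (one-sample t-test, normal approximation):
z_β = d · √n - z_{α/2}
z_β = 0.73 · √63 - 3.291
z_β = 0.73 · 7.937 - 3.291
z_β = 2.504

Power = Φ(z_β) = Φ(2.504) ≈ 0.994

Effect size d = 0.73 is medium by Cohen's convention (0.2/0.5/0.8).

Threshold: power ≥ 0.80 is conventionally adequate.
Power ≈ 0.99 → the study is adequately powered (power ≥ 0.80).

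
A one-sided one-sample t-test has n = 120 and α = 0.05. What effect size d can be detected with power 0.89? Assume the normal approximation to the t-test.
d ≈ 0.26

Minimum detectable effect (one-sample t-test, normal approximation):
d = (z_α + z_β) / √n
d = (1.645 + 1.227) / √120
d = 2.871 / 10.954
d ≈ 0.26

By Cohen's convention (0.2 small / 0.5 medium / 0.8 large): small effect.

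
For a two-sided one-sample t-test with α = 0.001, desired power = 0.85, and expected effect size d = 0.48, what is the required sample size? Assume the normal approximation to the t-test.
n = 82

Sample size formula (one-sample t-test, normal approximation):
n = ((z_{α/2} + z_β) / d)²

z_{α/2} = 3.291 (for α = 0.001, two-sided)
z_β = 1.036 (for power = 0.85)
d = 0.48

n = ((3.291 + 1.036) / 0.48)²
n = (9.015)²
n ≈ 81.27
Round up to the next whole number: n = 82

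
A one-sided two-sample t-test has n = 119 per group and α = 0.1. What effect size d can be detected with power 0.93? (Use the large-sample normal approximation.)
d ≈ 0.36

Minimum detectable effect (two-sample t-test, normal approximation):
d = (z_α + z_β) / √(n/2)
d = (1.282 + 1.476) / √(119/2)
d = 2.757 / 7.714
d ≈ 0.36

By Cohen's convention (0.2 small / 0.5 medium / 0.8 large): small effect.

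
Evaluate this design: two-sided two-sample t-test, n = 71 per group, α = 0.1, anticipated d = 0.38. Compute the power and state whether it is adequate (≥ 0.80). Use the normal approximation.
Power ≈ 0.73; the study is underpowered (power < 0.80)

Power calculation (two-sample t-test, normal approximation):
z_β = d · √(n/2) - z_{α/2}
z_β = 0.38 · √(71/2) - 1.645
z_β = 0.38 · 5.958 - 1.645
z_β = 0.619

Power = Φ(z_β) = Φ(0.619) ≈ 0.732

Effect size d = 0.38 is small by Cohen's convention (0.2/0.5/0.8).

Threshold: power ≥ 0.80 is conventionally adequate.
Power ≈ 0.73 → the study is underpowered (power < 0.80).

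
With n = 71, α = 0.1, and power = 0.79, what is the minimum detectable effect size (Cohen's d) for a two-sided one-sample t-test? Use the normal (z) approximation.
d ≈ 0.29

Minimum detectable effect (one-sample t-test, normal approximation):
d = (z_{α/2} + z_β) / √n
d = (1.645 + 0.806) / √71
d = 2.451 / 8.426
d ≈ 0.29

By Cohen's convention (0.2 small / 0.5 medium / 0.8 large): small effect.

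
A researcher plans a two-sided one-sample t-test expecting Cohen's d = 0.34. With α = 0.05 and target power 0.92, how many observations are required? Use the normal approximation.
n = 98

Sample size formula (one-sample t-test, normal approximation):
n = ((z_{α/2} + z_β) / d)²

z_{α/2} = 1.960 (for α = 0.05, two-sided)
z_β = 1.405 (for power = 0.92)
d = 0.34

n = ((1.960 + 1.405) / 0.34)²
n = (9.897)²
n ≈ 97.95
Round up to the next whole number: n = 98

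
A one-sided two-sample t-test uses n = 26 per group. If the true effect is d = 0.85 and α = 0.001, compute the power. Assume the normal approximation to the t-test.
Power ≈ 0.49

Power calculation (two-sample t-test, normal approximation):
z_β = d · √(n/2) - z_α
z_β = 0.85 · √(26/2) - 3.090
z_β = 0.85 · 3.606 - 3.090
z_β = -0.026

Power = Φ(z_β) = Φ(-0.026) ≈ 0.490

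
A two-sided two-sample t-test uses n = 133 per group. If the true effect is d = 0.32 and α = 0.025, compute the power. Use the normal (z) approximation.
Power ≈ 0.64

Power calculation (two-sample t-test, normal approximation):
z_β = d · √(n/2) - z_{α/2}
z_β = 0.32 · √(133/2) - 2.241
z_β = 0.32 · 8.155 - 2.241
z_β = 0.368

Power = Φ(z_β) = Φ(0.368) ≈ 0.644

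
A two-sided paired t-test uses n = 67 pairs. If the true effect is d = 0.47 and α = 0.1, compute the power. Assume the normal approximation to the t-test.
Power ≈ 0.99

Power calculation (paired t-test, normal approximation):
z_β = d · √n - z_{α/2}
z_β = 0.47 · √67 - 1.645
z_β = 0.47 · 8.185 - 1.645
z_β = 2.202

Power = Φ(z_β) = Φ(2.202) ≈ 0.986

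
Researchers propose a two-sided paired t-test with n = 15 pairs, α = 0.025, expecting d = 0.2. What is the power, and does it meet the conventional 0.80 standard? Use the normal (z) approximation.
Power ≈ 0.07; the study is underpowered (power < 0.80)

Power calculation (paired t-test, normal approximation):
z_β = d · √n - z_{α/2}
z_β = 0.2 · √15 - 2.241
z_β = 0.2 · 3.873 - 2.241
z_β = -1.467

Power = Φ(z_β) = Φ(-1.467) ≈ 0.071

Effect size d = 0.2 is small by Cohen's convention (0.2/0.5/0.8).

Threshold: power ≥ 0.80 is conventionally adequate.
Power ≈ 0.07 → the study is underpowered (power < 0.80).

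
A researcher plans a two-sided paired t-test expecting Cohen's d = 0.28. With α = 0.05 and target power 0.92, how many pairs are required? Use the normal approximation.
n = 145 pairs

Sample size formula (paired t-test, normal approximation):
n = ((z_{α/2} + z_β) / d)²

z_{α/2} = 1.960 (for α = 0.05, two-sided)
z_β = 1.405 (for power = 0.92)
d = 0.28

n = ((1.960 + 1.405) / 0.28)²
n = (12.018)²
n ≈ 144.43
Round up to the next whole number: n = 145 pairs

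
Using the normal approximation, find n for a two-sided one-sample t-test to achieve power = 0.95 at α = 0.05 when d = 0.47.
n = 59

Sample size formula (one-sample t-test, normal approximation):
n = ((z_{α/2} + z_β) / d)²

z_{α/2} = 1.960 (for α = 0.05, two-sided)
z_β = 1.645 (for power = 0.95)
d = 0.47

n = ((1.960 + 1.645) / 0.47)²
n = (7.670)²
n ≈ 58.83
Round up to the next whole number: n = 59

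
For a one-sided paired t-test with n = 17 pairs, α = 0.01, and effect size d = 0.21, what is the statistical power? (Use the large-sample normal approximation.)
Power ≈ 0.07

Power calculation (paired t-test, normal approximation):
z_β = d · √n - z_α
z_β = 0.21 · √17 - 2.326
z_β = 0.21 · 4.123 - 2.326
z_β = -1.460

Power = Φ(z_β) = Φ(-1.460) ≈ 0.072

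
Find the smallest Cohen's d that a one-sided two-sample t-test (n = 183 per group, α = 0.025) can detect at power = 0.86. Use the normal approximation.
d ≈ 0.32

Minimum detectable effect (two-sample t-test, normal approximation):
d = (z_α + z_β) / √(n/2)
d = (1.960 + 1.080) / √(183/2)
d = 3.040 / 9.566
d ≈ 0.32

By Cohen's convention (0.2 small / 0.5 medium / 0.8 large): small effect.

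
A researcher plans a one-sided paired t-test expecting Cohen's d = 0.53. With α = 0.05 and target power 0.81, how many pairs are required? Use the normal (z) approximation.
n = 23 pairs

Sample size formula (paired t-test, normal approximation):
n = ((z_α + z_β) / d)²

z_α = 1.645 (for α = 0.05, one-sided)
z_β = 0.878 (for power = 0.81)
d = 0.53

n = ((1.645 + 0.878) / 0.53)²
n = (4.760)²
n ≈ 22.66
Round up to the next whole number: n = 23 pairs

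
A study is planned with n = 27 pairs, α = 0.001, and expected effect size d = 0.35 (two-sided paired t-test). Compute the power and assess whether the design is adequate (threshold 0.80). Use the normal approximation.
Power ≈ 0.07; the study is underpowered (power < 0.80)

Power calculation (paired t-test, normal approximation):
z_β = d · √n - z_{α/2}
z_β = 0.35 · √27 - 3.291
z_β = 0.35 · 5.196 - 3.291
z_β = -1.472

Power = Φ(z_β) = Φ(-1.472) ≈ 0.071

Effect size d = 0.35 is small by Cohen's convention (0.2/0.5/0.8).

Threshold: power ≥ 0.80 is conventionally adequate.
Power ≈ 0.07 → the study is underpowered (power < 0.80).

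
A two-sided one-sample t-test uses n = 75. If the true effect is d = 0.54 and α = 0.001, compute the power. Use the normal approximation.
Power ≈ 0.92

Power calculation (one-sample t-test, normal approximation):
z_β = d · √n - z_{α/2}
z_β = 0.54 · √75 - 3.291
z_β = 0.54 · 8.660 - 3.291
z_β = 1.386

Power = Φ(z_β) = Φ(1.386) ≈ 0.917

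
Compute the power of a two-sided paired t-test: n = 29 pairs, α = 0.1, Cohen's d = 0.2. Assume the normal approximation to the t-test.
Power ≈ 0.29

Power calculation (paired t-test, normal approximation):
z_β = d · √n - z_{α/2}
z_β = 0.2 · √29 - 1.645
z_β = 0.2 · 5.385 - 1.645
z_β = -0.568

Power = Φ(z_β) = Φ(-0.568) ≈ 0.285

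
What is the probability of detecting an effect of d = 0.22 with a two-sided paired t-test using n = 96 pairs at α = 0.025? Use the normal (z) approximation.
Power ≈ 0.47

Power calculation (paired t-test, normal approximation):
z_β = d · √n - z_{α/2}
z_β = 0.22 · √96 - 2.241
z_β = 0.22 · 9.798 - 2.241
z_β = -0.086

Power = Φ(z_β) = Φ(-0.086) ≈ 0.466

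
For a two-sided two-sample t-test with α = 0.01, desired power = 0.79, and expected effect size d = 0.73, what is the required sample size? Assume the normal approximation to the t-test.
n = 43 per group

Sample size formula (two-sample t-test, normal approximation):
n = 2 · ((z_{α/2} + z_β) / d)²

z_{α/2} = 2.576 (for α = 0.01, two-sided)
z_β = 0.806 (for power = 0.79)
d = 0.73

n = 2 · ((2.576 + 0.806) / 0.73)²
n = 2 · (4.633)²
n ≈ 42.93
Round up to the next whole number: n = 43 per group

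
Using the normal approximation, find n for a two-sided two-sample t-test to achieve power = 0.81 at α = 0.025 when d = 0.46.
n = 92 per group

Sample size formula (two-sample t-test, normal approximation):
n = 2 · ((z_{α/2} + z_β) / d)²

z_{α/2} = 2.241 (for α = 0.025, two-sided)
z_β = 0.878 (for power = 0.81)
d = 0.46

n = 2 · ((2.241 + 0.878) / 0.46)²
n = 2 · (6.780)²
n ≈ 91.94
Round up to the next whole number: n = 92 per group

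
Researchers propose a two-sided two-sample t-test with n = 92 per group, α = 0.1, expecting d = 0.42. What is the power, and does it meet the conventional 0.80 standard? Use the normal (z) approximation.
Power ≈ 0.89; the study is adequately powered (power ≥ 0.80)

Power calculation (two-sample t-test, normal approximation):
z_β = d · √(n/2) - z_{α/2}
z_β = 0.42 · √(92/2) - 1.645
z_β = 0.42 · 6.782 - 1.645
z_β = 1.204

Power = Φ(z_β) = Φ(1.204) ≈ 0.886

Effect size d = 0.42 is small by Cohen's convention (0.2/0.5/0.8).

Threshold: power ≥ 0.80 is conventionally adequate.
Power ≈ 0.89 → the study is adequately powered (power ≥ 0.80).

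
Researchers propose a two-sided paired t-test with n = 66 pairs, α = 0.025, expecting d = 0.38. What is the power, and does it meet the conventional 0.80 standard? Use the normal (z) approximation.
Power ≈ 0.80; the study is adequately powered (power ≥ 0.80)

Power calculation (paired t-test, normal approximation):
z_β = d · √n - z_{α/2}
z_β = 0.38 · √66 - 2.241
z_β = 0.38 · 8.124 - 2.241
z_β = 0.846

Power = Φ(z_β) = Φ(0.846) ≈ 0.801

Effect size d = 0.38 is small by Cohen's convention (0.2/0.5/0.8).

Threshold: power ≥ 0.80 is conventionally adequate.
Power ≈ 0.80 → the study is adequately powered (power ≥ 0.80).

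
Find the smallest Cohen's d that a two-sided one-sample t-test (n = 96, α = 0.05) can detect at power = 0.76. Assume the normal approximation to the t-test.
d ≈ 0.27

Minimum detectable effect (one-sample t-test, normal approximation):
d = (z_{α/2} + z_β) / √n
d = (1.960 + 0.706) / √96
d = 2.666 / 9.798
d ≈ 0.27

By Cohen's convention (0.2 small / 0.5 medium / 0.8 large): small effect.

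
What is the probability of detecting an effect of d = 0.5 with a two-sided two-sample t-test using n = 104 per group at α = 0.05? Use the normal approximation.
Power ≈ 0.95

Power calculation (two-sample t-test, normal approximation):
z_β = d · √(n/2) - z_{α/2}
z_β = 0.5 · √(104/2) - 1.960
z_β = 0.5 · 7.211 - 1.960
z_β = 1.646

Power = Φ(z_β) = Φ(1.646) ≈ 0.950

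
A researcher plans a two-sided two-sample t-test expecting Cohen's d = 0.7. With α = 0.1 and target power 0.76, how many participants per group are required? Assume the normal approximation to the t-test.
n = 23 per group

Sample size formula (two-sample t-test, normal approximation):
n = 2 · ((z_{α/2} + z_β) / d)²

z_{α/2} = 1.645 (for α = 0.1, two-sided)
z_β = 0.706 (for power = 0.76)
d = 0.7

n = 2 · ((1.645 + 0.706) / 0.7)²
n = 2 · (3.359)²
n ≈ 22.57
Round up to the next whole number: n = 23 per group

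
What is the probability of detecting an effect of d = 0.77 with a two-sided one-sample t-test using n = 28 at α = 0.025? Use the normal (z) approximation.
Power ≈ 0.97

Power calculation (one-sample t-test, normal approximation):
z_β = d · √n - z_{α/2}
z_β = 0.77 · √28 - 2.241
z_β = 0.77 · 5.292 - 2.241
z_β = 1.833

Power = Φ(z_β) = Φ(1.833) ≈ 0.967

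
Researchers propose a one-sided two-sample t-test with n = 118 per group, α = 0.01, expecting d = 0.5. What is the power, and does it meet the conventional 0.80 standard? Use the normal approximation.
Power ≈ 0.94; the study is adequately powered (power ≥ 0.80)

Power calculation (two-sample t-test, normal approximation):
z_β = d · √(n/2) - z_α
z_β = 0.5 · √(118/2) - 2.326
z_β = 0.5 · 7.681 - 2.326
z_β = 1.514

Power = Φ(z_β) = Φ(1.514) ≈ 0.935

Effect size d = 0.5 is medium by Cohen's convention (0.2/0.5/0.8).

Threshold: power ≥ 0.80 is conventionally adequate.
Power ≈ 0.94 → the study is adequately powered (power ≥ 0.80).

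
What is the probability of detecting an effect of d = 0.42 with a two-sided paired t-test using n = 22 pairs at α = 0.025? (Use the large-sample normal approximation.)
Power ≈ 0.39

Power calculation (paired t-test, normal approximation):
z_β = d · √n - z_{α/2}
z_β = 0.42 · √22 - 2.241
z_β = 0.42 · 4.690 - 2.241
z_β = -0.271

Power = Φ(z_β) = Φ(-0.271) ≈ 0.393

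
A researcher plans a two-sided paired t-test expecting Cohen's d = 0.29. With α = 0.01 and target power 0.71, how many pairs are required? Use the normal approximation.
n = 117 pairs

Sample size formula (paired t-test, normal approximation):
n = ((z_{α/2} + z_β) / d)²

z_{α/2} = 2.576 (for α = 0.01, two-sided)
z_β = 0.553 (for power = 0.71)
d = 0.29

n = ((2.576 + 0.553) / 0.29)²
n = (10.790)²
n ≈ 116.42
Round up to the next whole number: n = 117 pairs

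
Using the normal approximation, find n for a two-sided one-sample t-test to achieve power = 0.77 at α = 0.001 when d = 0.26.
n = 241

Sample size formula (one-sample t-test, normal approximation):
n = ((z_{α/2} + z_β) / d)²

z_{α/2} = 3.291 (for α = 0.001, two-sided)
z_β = 0.739 (for power = 0.77)
d = 0.26

n = ((3.291 + 0.739) / 0.26)²
n = (15.500)²
n ≈ 240.25
Round up to the next whole number: n = 241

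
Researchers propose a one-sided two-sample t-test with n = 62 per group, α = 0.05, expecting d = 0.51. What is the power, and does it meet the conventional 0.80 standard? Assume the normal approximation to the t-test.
Power ≈ 0.88; the study is adequately powered (power ≥ 0.80)

Power calculation (two-sample t-test, normal approximation):
z_β = d · √(n/2) - z_α
z_β = 0.51 · √(62/2) - 1.645
z_β = 0.51 · 5.568 - 1.645
z_β = 1.195

Power = Φ(z_β) = Φ(1.195) ≈ 0.884

Effect size d = 0.51 is medium by Cohen's convention (0.2/0.5/0.8).

Threshold: power ≥ 0.80 is conventionally adequate.
Power ≈ 0.88 → the study is adequately powered (power ≥ 0.80).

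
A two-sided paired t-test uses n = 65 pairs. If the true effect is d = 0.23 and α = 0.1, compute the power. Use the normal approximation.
Power ≈ 0.58

Power calculation (paired t-test, normal approximation):
z_β = d · √n - z_{α/2}
z_β = 0.23 · √65 - 1.645
z_β = 0.23 · 8.062 - 1.645
z_β = 0.209

Power = Φ(z_β) = Φ(0.209) ≈ 0.583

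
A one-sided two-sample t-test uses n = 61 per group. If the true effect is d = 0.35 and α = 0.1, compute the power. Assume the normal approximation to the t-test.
Power ≈ 0.74

Power calculation (two-sample t-test, normal approximation):
z_β = d · √(n/2) - z_α
z_β = 0.35 · √(61/2) - 1.282
z_β = 0.35 · 5.523 - 1.282
z_β = 0.651

Power = Φ(z_β) = Φ(0.651) ≈ 0.743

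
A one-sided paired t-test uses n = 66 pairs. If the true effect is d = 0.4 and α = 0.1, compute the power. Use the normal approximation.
Power ≈ 0.98

Power calculation (paired t-test, normal approximation):
z_β = d · √n - z_α
z_β = 0.4 · √66 - 1.282
z_β = 0.4 · 8.124 - 1.282
z_β = 1.968

Power = Φ(z_β) = Φ(1.968) ≈ 0.975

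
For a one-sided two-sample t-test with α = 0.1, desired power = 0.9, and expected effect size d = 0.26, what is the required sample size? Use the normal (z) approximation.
n = 195 per group

Sample size formula (two-sample t-test, normal approximation):
n = 2 · ((z_α + z_β) / d)²

z_α = 1.282 (for α = 0.1, one-sided)
z_β = 1.282 (for power = 0.9)
d = 0.26

n = 2 · ((1.282 + 1.282) / 0.26)²
n = 2 · (9.862)²
n ≈ 194.52
Round up to the next whole number: n = 195 per group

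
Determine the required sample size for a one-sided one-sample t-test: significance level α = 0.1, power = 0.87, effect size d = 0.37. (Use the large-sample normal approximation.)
n = 43

Sample size formula (one-sample t-test, normal approximation):
n = ((z_α + z_β) / d)²

z_α = 1.282 (for α = 0.1, one-sided)
z_β = 1.126 (for power = 0.87)
d = 0.37

n = ((1.282 + 1.126) / 0.37)²
n = (6.508)²
n ≈ 42.35
Round up to the next whole number: n = 43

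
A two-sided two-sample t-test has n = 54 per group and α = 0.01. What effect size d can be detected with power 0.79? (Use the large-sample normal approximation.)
d ≈ 0.65

Minimum detectable effect (two-sample t-test, normal approximation):
d = (z_{α/2} + z_β) / √(n/2)
d = (2.576 + 0.806) / √(54/2)
d = 3.382 / 5.196
d ≈ 0.65

By Cohen's convention (0.2 small / 0.5 medium / 0.8 large): medium effect.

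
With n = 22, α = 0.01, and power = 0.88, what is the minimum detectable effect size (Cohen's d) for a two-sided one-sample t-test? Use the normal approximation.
d ≈ 0.80

Minimum detectable effect (one-sample t-test, normal approximation):
d = (z_{α/2} + z_β) / √n
d = (2.576 + 1.175) / √22
d = 3.751 / 4.690
d ≈ 0.80

By Cohen's convention (0.2 small / 0.5 medium / 0.8 large): large effect.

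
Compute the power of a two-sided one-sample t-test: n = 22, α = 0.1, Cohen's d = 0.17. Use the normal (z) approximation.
Power ≈ 0.20

Power calculation (one-sample t-test, normal approximation):
z_β = d · √n - z_{α/2}
z_β = 0.17 · √22 - 1.645
z_β = 0.17 · 4.690 - 1.645
z_β = -0.847

Power = Φ(z_β) = Φ(-0.847) ≈ 0.198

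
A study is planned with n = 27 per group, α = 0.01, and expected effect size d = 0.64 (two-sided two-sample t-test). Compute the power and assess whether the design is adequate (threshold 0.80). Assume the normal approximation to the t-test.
Power ≈ 0.41; the study is underpowered (power < 0.80)

Power calculation (two-sample t-test, normal approximation):
z_β = d · √(n/2) - z_{α/2}
z_β = 0.64 · √(27/2) - 2.576
z_β = 0.64 · 3.674 - 2.576
z_β = -0.224

Power = Φ(z_β) = Φ(-0.224) ≈ 0.411

Effect size d = 0.64 is medium by Cohen's convention (0.2/0.5/0.8).

Threshold: power ≥ 0.80 is conventionally adequate.
Power ≈ 0.41 → the study is underpowered (power < 0.80).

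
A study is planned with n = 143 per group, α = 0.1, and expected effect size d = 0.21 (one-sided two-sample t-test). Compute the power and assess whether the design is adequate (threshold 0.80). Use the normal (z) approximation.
Power ≈ 0.69; the study is underpowered (power < 0.80)

Power calculation (two-sample t-test, normal approximation):
z_β = d · √(n/2) - z_α
z_β = 0.21 · √(143/2) - 1.282
z_β = 0.21 · 8.456 - 1.282
z_β = 0.494

Power = Φ(z_β) = Φ(0.494) ≈ 0.689

Effect size d = 0.21 is small by Cohen's convention (0.2/0.5/0.8).

Threshold: power ≥ 0.80 is conventionally adequate.
Power ≈ 0.69 → the study is underpowered (power < 0.80).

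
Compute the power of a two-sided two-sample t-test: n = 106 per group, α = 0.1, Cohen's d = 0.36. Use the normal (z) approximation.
Power ≈ 0.84

Power calculation (two-sample t-test, normal approximation):
z_β = d · √(n/2) - z_{α/2}
z_β = 0.36 · √(106/2) - 1.645
z_β = 0.36 · 7.280 - 1.645
z_β = 0.976

Power = Φ(z_β) = Φ(0.976) ≈ 0.835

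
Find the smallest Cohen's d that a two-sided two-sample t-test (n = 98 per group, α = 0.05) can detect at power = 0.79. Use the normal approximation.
d ≈ 0.40

Minimum detectable effect (two-sample t-test, normal approximation):
d = (z_{α/2} + z_β) / √(n/2)
d = (1.960 + 0.806) / √(98/2)
d = 2.766 / 7.000
d ≈ 0.40

By Cohen's convention (0.2 small / 0.5 medium / 0.8 large): small effect.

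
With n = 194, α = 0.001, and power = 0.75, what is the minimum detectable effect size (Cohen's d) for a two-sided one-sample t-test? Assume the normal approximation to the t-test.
d ≈ 0.28

Minimum detectable effect (one-sample t-test, normal approximation):
d = (z_{α/2} + z_β) / √n
d = (3.291 + 0.674) / √194
d = 3.965 / 13.928
d ≈ 0.28

By Cohen's convention (0.2 small / 0.5 medium / 0.8 large): small effect.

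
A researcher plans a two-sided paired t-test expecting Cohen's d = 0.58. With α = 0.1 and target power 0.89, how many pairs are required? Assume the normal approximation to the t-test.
n = 25 pairs

Sample size formula (paired t-test, normal approximation):
n = ((z_{α/2} + z_β) / d)²

z_{α/2} = 1.645 (for α = 0.1, two-sided)
z_β = 1.227 (for power = 0.89)
d = 0.58

n = ((1.645 + 1.227) / 0.58)²
n = (4.952)²
n ≈ 24.52
Round up to the next whole number: n = 25 pairs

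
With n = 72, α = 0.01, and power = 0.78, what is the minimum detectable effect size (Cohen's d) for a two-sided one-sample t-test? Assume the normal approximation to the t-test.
d ≈ 0.39

Minimum detectable effect (one-sample t-test, normal approximation):
d = (z_{α/2} + z_β) / √n
d = (2.576 + 0.772) / √72
d = 3.348 / 8.485
d ≈ 0.39

By Cohen's convention (0.2 small / 0.5 medium / 0.8 large): small effect.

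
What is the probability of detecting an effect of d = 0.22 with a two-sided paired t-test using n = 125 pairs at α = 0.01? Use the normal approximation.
Power ≈ 0.45

Power calculation (paired t-test, normal approximation):
z_β = d · √n - z_{α/2}
z_β = 0.22 · √125 - 2.576
z_β = 0.22 · 11.180 - 2.576
z_β = -0.116

Power = Φ(z_β) = Φ(-0.116) ≈ 0.454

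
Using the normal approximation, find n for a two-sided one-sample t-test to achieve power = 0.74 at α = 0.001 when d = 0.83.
n = 23

Sample size formula (one-sample t-test, normal approximation):
n = ((z_{α/2} + z_β) / d)²

z_{α/2} = 3.291 (for α = 0.001, two-sided)
z_β = 0.643 (for power = 0.74)
d = 0.83

n = ((3.291 + 0.643) / 0.83)²
n = (4.740)²
n ≈ 22.47
Round up to the next whole number: n = 23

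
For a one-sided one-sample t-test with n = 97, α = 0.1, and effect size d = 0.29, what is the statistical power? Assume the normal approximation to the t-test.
Power ≈ 0.94

Power calculation (one-sample t-test, normal approximation):
z_β = d · √n - z_α
z_β = 0.29 · √97 - 1.282
z_β = 0.29 · 9.849 - 1.282
z_β = 1.575

Power = Φ(z_β) = Φ(1.575) ≈ 0.942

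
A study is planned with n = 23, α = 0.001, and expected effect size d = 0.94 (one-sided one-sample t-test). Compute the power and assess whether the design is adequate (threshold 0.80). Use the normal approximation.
Power ≈ 0.92; the study is adequately powered (power ≥ 0.80)

Power calculation (one-sample t-test, normal approximation):
z_β = d · √n - z_α
z_β = 0.94 · √23 - 3.090
z_β = 0.94 · 4.796 - 3.090
z_β = 1.418

Power = Φ(z_β) = Φ(1.418) ≈ 0.922

Effect size d = 0.94 is large by Cohen's convention (0.2/0.5/0.8).

Threshold: power ≥ 0.80 is conventionally adequate.
Power ≈ 0.92 → the study is adequately powered (power ≥ 0.80).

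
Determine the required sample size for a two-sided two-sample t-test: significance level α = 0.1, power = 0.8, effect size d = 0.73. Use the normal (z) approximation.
n = 24 per group

Sample size formula (two-sample t-test, normal approximation):
n = 2 · ((z_{α/2} + z_β) / d)²

z_{α/2} = 1.645 (for α = 0.1, two-sided)
z_β = 0.842 (for power = 0.8)
d = 0.73

n = 2 · ((1.645 + 0.842) / 0.73)²
n = 2 · (3.407)²
n ≈ 23.22
Round up to the next whole number: n = 24 per group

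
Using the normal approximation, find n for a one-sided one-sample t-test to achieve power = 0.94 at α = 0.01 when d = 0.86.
n = 21

Sample size formula (one-sample t-test, normal approximation):
n = ((z_α + z_β) / d)²

z_α = 2.326 (for α = 0.01, one-sided)
z_β = 1.555 (for power = 0.94)
d = 0.86

n = ((2.326 + 1.555) / 0.86)²
n = (4.513)²
n ≈ 20.37
Round up to the next whole number: n = 21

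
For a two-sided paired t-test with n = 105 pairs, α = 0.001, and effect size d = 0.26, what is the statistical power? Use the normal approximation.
Power ≈ 0.27

Power calculation (paired t-test, normal approximation):
z_β = d · √n - z_{α/2}
z_β = 0.26 · √105 - 3.291
z_β = 0.26 · 10.247 - 3.291
z_β = -0.626

Power = Φ(z_β) = Φ(-0.626) ≈ 0.266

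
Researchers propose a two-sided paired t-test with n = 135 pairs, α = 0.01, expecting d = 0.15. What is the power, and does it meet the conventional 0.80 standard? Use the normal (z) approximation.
Power ≈ 0.20; the study is underpowered (power < 0.80)

Power calculation (paired t-test, normal approximation):
z_β = d · √n - z_{α/2}
z_β = 0.15 · √135 - 2.576
z_β = 0.15 · 11.619 - 2.576
z_β = -0.833

Power = Φ(z_β) = Φ(-0.833) ≈ 0.202

Effect size d = 0.15 is very small by Cohen's convention (0.2/0.5/0.8).

Threshold: power ≥ 0.80 is conventionally adequate.
Power ≈ 0.20 → the study is underpowered (power < 0.80).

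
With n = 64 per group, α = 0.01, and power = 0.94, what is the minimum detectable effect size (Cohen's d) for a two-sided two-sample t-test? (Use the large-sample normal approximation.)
d ≈ 0.73

Minimum detectable effect (two-sample t-test, normal approximation):
d = (z_{α/2} + z_β) / √(n/2)
d = (2.576 + 1.555) / √(64/2)
d = 4.131 / 5.657
d ≈ 0.73

By Cohen's convention (0.2 small / 0.5 medium / 0.8 large): medium effect.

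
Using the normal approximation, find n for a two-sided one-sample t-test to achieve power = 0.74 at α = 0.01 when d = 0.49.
n = 44

Sample size formula (one-sample t-test, normal approximation):
n = ((z_{α/2} + z_β) / d)²

z_{α/2} = 2.576 (for α = 0.01, two-sided)
z_β = 0.643 (for power = 0.74)
d = 0.49

n = ((2.576 + 0.643) / 0.49)²
n = (6.569)²
n ≈ 43.15
Round up to the next whole number: n = 44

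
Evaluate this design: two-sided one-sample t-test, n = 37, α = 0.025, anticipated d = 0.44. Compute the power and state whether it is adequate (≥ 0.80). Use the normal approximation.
Power ≈ 0.67; the study is underpowered (power < 0.80)

Power calculation (one-sample t-test, normal approximation):
z_β = d · √n - z_{α/2}
z_β = 0.44 · √37 - 2.241
z_β = 0.44 · 6.083 - 2.241
z_β = 0.435

Power = Φ(z_β) = Φ(0.435) ≈ 0.668

Effect size d = 0.44 is small by Cohen's convention (0.2/0.5/0.8).

Threshold: power ≥ 0.80 is conventionally adequate.
Power ≈ 0.67 → the study is underpowered (power < 0.80).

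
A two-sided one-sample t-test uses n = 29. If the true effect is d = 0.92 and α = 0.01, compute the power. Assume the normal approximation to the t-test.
Power ≈ 0.99

Power calculation (one-sample t-test, normal approximation):
z_β = d · √n - z_{α/2}
z_β = 0.92 · √29 - 2.576
z_β = 0.92 · 5.385 - 2.576
z_β = 2.379

Power = Φ(z_β) = Φ(2.379) ≈ 0.991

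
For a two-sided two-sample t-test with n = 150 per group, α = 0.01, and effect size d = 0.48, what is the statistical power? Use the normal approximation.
Power ≈ 0.94

Power calculation (two-sample t-test, normal approximation):
z_β = d · √(n/2) - z_{α/2}
z_β = 0.48 · √(150/2) - 2.576
z_β = 0.48 · 8.660 - 2.576
z_β = 1.581

Power = Φ(z_β) = Φ(1.581) ≈ 0.943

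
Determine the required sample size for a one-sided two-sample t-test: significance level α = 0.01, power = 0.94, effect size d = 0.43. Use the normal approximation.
n = 163 per group

Sample size formula (two-sample t-test, normal approximation):
n = 2 · ((z_α + z_β) / d)²

z_α = 2.326 (for α = 0.01, one-sided)
z_β = 1.555 (for power = 0.94)
d = 0.43

n = 2 · ((2.326 + 1.555) / 0.43)²
n = 2 · (9.026)²
n ≈ 162.94
Round up to the next whole number: n = 163 per group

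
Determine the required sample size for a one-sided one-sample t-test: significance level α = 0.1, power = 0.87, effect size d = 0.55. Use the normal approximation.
n = 20

Sample size formula (one-sample t-test, normal approximation):
n = ((z_α + z_β) / d)²

z_α = 1.282 (for α = 0.1, one-sided)
z_β = 1.126 (for power = 0.87)
d = 0.55

n = ((1.282 + 1.126) / 0.55)²
n = (4.378)²
n ≈ 19.17
Round up to the next whole number: n = 20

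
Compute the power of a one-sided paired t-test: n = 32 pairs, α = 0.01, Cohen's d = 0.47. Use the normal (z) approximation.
Power ≈ 0.63

Power calculation (paired t-test, normal approximation):
z_β = d · √n - z_α
z_β = 0.47 · √32 - 2.326
z_β = 0.47 · 5.657 - 2.326
z_β = 0.332

Power = Φ(z_β) = Φ(0.332) ≈ 0.630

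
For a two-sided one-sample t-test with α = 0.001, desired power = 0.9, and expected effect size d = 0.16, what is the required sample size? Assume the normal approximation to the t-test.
n = 817

Sample size formula (one-sample t-test, normal approximation):
n = ((z_{α/2} + z_β) / d)²

z_{α/2} = 3.291 (for α = 0.001, two-sided)
z_β = 1.282 (for power = 0.9)
d = 0.16

n = ((3.291 + 1.282) / 0.16)²
n = (28.581)²
n ≈ 816.87
Round up to the next whole number: n = 817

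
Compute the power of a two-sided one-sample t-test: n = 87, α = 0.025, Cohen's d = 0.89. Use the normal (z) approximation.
Power ≈ 1.00

Power calculation (one-sample t-test, normal approximation):
z_β = d · √n - z_{α/2}
z_β = 0.89 · √87 - 2.241
z_β = 0.89 · 9.327 - 2.241
z_β = 6.060

Power = Φ(z_β) = Φ(6.060) ≈ 1.000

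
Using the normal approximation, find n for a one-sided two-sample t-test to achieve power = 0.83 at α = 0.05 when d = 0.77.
n = 23 per group

Sample size formula (two-sample t-test, normal approximation):
n = 2 · ((z_α + z_β) / d)²

z_α = 1.645 (for α = 0.05, one-sided)
z_β = 0.954 (for power = 0.83)
d = 0.77

n = 2 · ((1.645 + 0.954) / 0.77)²
n = 2 · (3.375)²
n ≈ 22.78
Round up to the next whole number: n = 23 per group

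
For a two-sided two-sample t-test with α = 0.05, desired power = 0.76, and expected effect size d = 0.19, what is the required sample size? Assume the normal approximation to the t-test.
n = 394 per group

Sample size formula (two-sample t-test, normal approximation):
n = 2 · ((z_{α/2} + z_β) / d)²

z_{α/2} = 1.960 (for α = 0.05, two-sided)
z_β = 0.706 (for power = 0.76)
d = 0.19

n = 2 · ((1.960 + 0.706) / 0.19)²
n = 2 · (14.032)²
n ≈ 393.79
Round up to the next whole number: n = 394 per group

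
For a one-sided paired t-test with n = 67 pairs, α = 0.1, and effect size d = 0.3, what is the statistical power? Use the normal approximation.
Power ≈ 0.88

Power calculation (paired t-test, normal approximation):
z_β = d · √n - z_α
z_β = 0.3 · √67 - 1.282
z_β = 0.3 · 8.185 - 1.282
z_β = 1.174

Power = Φ(z_β) = Φ(1.174) ≈ 0.880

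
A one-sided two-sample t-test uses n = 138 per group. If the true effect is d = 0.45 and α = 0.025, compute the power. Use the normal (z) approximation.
Power ≈ 0.96

Power calculation (two-sample t-test, normal approximation):
z_β = d · √(n/2) - z_α
z_β = 0.45 · √(138/2) - 1.960
z_β = 0.45 · 8.307 - 1.960
z_β = 1.778

Power = Φ(z_β) = Φ(1.778) ≈ 0.962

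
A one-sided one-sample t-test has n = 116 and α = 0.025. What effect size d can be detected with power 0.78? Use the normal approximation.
d ≈ 0.25

Minimum detectable effect (one-sample t-test, normal approximation):
d = (z_α + z_β) / √n
d = (1.960 + 0.772) / √116
d = 2.732 / 10.770
d ≈ 0.25

By Cohen's convention (0.2 small / 0.5 medium / 0.8 large): small effect.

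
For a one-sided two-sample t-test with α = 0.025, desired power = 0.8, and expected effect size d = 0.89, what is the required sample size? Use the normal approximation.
n = 20 per group

Sample size formula (two-sample t-test, normal approximation):
n = 2 · ((z_α + z_β) / d)²

z_α = 1.960 (for α = 0.025, one-sided)
z_β = 0.842 (for power = 0.8)
d = 0.89

n = 2 · ((1.960 + 0.842) / 0.89)²
n = 2 · (3.148)²
n ≈ 19.82
Round up to the next whole number: n = 20 per group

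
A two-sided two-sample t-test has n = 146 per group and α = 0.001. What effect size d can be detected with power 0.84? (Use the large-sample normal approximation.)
d ≈ 0.50

Minimum detectable effect (two-sample t-test, normal approximation):
d = (z_{α/2} + z_β) / √(n/2)
d = (3.291 + 0.994) / √(146/2)
d = 4.285 / 8.544
d ≈ 0.50

By Cohen's convention (0.2 small / 0.5 medium / 0.8 large): medium effect.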